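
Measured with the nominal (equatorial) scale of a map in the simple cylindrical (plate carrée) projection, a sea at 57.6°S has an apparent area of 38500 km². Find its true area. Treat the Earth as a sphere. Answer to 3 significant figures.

20600 km²

For the equirectangular projection with φ₀ = 0 (plate carrée), h = 1 along meridians and k = sec φ along parallels.
Areal scale = h·k = 1 × sec φ; at 57.6°, h = 1.000, k = 1.866, so h·k = 1.866.
True area = apparent / (areal scale) = 38500 / 1.866 ≈ 20600 km².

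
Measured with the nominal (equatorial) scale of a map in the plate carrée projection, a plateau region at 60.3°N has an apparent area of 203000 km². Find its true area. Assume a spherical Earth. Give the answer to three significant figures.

For the equirectangular projection with φ₀ = 0 (plate carrée), h = 1 along meridians and k = sec φ along parallels.
Areal scale = h·k = 1 × sec φ; at 60.3°, h = 1.000, k = 2.018, so h·k = 2.018.
True area = apparent / (areal scale) = 203000 / 2.018 ≈ 101000 km².

101000 km²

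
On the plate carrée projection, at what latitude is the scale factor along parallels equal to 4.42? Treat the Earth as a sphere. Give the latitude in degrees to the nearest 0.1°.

76.9°

Plate carrée: h = 1, k = sec φ along parallels.
sec φ = 4.42  ⇒  cos φ = 0.2262  ⇒  φ ≈ 76.9°.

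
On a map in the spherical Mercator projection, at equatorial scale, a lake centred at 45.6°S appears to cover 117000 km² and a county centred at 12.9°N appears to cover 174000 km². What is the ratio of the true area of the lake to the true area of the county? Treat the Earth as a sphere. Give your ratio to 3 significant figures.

Since Mercator area scale is 1/cos²φ, the true area equals the apparent area multiplied by cos²φ.
True area of lake: 117000 × cos²(45.6°) = 117000 × 0.4895 = 57270 km².
True area of county: 174000 × cos²(12.9°) = 174000 × 0.9502 = 165300 km².
Ratio = 57270 / 165300 ≈ 0.346.

0.346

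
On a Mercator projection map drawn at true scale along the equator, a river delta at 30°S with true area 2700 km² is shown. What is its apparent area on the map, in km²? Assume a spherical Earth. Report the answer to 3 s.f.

3600 km²

The Mercator projection is conformal; its linear scale factor is the same in every direction and equals sec φ = 1/cos φ.
Areal scale = k² = sec²φ = 1/cos²(30°) = 1/0.8660² = 1.333.
Apparent area = 2700 × 1.333 ≈ 3600 km².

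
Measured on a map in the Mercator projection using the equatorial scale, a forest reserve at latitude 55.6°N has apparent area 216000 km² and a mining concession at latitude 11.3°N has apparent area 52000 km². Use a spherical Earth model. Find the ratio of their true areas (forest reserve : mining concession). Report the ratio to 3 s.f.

Mercator's areal exaggeration is sec²φ; hence true area = (apparent area) · cos²φ.
True area of forest reserve: 216000 × cos²(55.6°) = 216000 × 0.3192 = 68940 km².
True area of mining concession: 52000 × cos²(11.3°) = 52000 × 0.9616 = 50000 km².
Ratio = 68940 / 50000 ≈ 1.38.

1.38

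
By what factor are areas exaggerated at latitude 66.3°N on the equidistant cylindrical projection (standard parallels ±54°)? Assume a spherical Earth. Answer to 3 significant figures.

1.46

The equidistant cylindrical projection with φ₀ = 54° has h = 1 (meridians true) and k = cos φ₀ / cos φ along parallels.
Areal scale = h·k = 1 × cos φ₀ / cos φ; at 66.3°, h = 1.000, k = 1.462, so h·k = 1.462.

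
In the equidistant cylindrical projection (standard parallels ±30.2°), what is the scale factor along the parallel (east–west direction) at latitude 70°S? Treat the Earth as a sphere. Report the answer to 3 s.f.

The equidistant cylindrical projection with φ₀ = 30.2° has h = 1 (meridians true) and k = cos φ₀ / cos φ along parallels.
k = cos 30.2° / cos 70° = 0.8643/0.3420 = 2.527.

2.53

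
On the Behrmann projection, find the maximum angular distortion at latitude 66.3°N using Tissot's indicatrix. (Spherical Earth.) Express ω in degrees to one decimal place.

Behrmann is a cylindrical equal-area projection with standard parallels at ±30°. For cylindrical equal-area with standard parallel φ₀, h = cos φ / cos φ₀ and k = cos φ₀ / cos φ, so h·k = 1.
At 66.3°: h = 0.4641, k = 2.155; principal scales a = 2.155, b = 0.4641.
sin(ω/2) = (a − b)/(a + b) = 1.690/2.619 = 0.6455, so ω = 2 arcsin(0.6455) ≈ 80.4°.

80.4°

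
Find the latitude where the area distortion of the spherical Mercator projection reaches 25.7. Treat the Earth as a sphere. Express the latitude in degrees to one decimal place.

Mercator areal scale is sec²φ.
sec²φ = 25.7  ⇒  cos²φ = 0.03891  ⇒  cos φ = 0.1973.
φ = arccos(0.1973) ≈ 78.6°.

78.6°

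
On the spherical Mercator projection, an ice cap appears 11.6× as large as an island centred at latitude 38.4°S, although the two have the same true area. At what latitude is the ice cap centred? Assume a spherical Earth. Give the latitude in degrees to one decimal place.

Mercator areal scale is sec²φ, so apparent-area ratio = sec²φ₁ / sec²φ₂ = cos²φ₂ / cos²φ₁.
cos²φ₂ / cos²φ₁ = 11.6  ⇒  cos φ₁ = cos 38.4° / √11.6 = 0.7837/3.406 = 0.2301.
φ₁ = arccos(0.2301) ≈ 76.7°.

76.7°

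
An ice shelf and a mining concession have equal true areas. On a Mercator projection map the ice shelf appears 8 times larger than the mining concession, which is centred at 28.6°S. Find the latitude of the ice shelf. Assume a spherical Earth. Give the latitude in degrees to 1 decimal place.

71.9°

For equal true areas on Mercator, apparent areas scale as sec²φ, so the ratio is cos²φ₂ / cos²φ₁.
cos²φ₂ / cos²φ₁ = 8  ⇒  cos φ₁ = cos 28.6° / √8 = 0.8780/2.828 = 0.3104.
φ₁ = arccos(0.3104) ≈ 71.9°.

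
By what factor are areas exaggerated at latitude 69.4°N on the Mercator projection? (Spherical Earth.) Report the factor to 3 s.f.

8.08

For Mercator, h = k = sec φ (a conformal cylindrical projection has a single point scale, 1/cos φ).
Areal scale = k² = sec²φ = 1/cos²(69.4°) = 1/0.3518² = 8.078.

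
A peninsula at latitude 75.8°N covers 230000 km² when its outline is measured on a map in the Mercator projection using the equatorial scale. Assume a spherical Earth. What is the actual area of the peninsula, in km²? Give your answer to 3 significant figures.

13800 km²

The Mercator projection is conformal; its linear scale factor is the same in every direction and equals sec φ = 1/cos φ.
Areal scale = k² = sec²φ = 1/cos²(75.8°) = 1/0.2453² = 16.62.
True area = apparent / (areal scale) = 230000 / 16.62 ≈ 13800 km².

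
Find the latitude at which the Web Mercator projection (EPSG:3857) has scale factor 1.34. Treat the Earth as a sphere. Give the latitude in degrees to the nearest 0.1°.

41.7°

Mercator scale is k = sec φ = 1/cos φ.
1/cos φ = 1.34  ⇒  cos φ = 0.7463  ⇒  φ = arccos(0.7463) ≈ 41.7°.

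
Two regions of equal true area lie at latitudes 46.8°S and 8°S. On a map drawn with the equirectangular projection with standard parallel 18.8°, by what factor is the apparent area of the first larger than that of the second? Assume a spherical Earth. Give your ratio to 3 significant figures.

With standard parallel φ₀ = 18.8°, the equirectangular projection gives x = Rλ cos φ₀, y = Rφ, so h = 1 and k = cos 18.8° / cos φ.
Areal scale at 46.8°: h·k = 1.000 × 1.383 = 1.383.
Areal scale at 8°: h·k = 1.000 × 0.9560 = 0.9560.
Ratio = 1.383/0.9560 ≈ 1.45.

1.45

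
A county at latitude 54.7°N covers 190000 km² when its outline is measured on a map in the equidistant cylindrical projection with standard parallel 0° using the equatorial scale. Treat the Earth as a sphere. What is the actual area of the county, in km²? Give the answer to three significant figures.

For the equirectangular projection with φ₀ = 0 (plate carrée), h = 1 along meridians and k = sec φ along parallels.
Areal scale = h·k = 1 × sec φ; at 54.7°, h = 1.000, k = 1.731, so h·k = 1.731.
True area = apparent / (areal scale) = 190000 / 1.731 ≈ 110000 km².

110000 km²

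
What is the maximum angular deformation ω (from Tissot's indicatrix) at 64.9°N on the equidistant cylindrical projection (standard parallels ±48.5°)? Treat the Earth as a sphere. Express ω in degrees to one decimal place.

With standard parallel φ₀ = 48.5°, the equirectangular projection gives x = Rλ cos φ₀, y = Rφ, so h = 1 and k = cos 48.5° / cos φ.
At 64.9°: h = 1.000, k = 1.562; principal scales a = 1.562, b = 1.000.
sin(ω/2) = (a − b)/(a + b) = 0.5620/2.562 = 0.2194, so ω = 2 arcsin(0.2194) ≈ 25.3°.

25.3°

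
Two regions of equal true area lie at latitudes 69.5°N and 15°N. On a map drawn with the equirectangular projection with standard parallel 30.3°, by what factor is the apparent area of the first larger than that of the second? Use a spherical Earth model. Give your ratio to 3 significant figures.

2.76

The equidistant cylindrical projection with φ₀ = 30.3° has h = 1 (meridians true) and k = cos φ₀ / cos φ along parallels.
Areal scale at 69.5°: h·k = 1.000 × 2.465 = 2.465.
Areal scale at 15°: h·k = 1.000 × 0.8939 = 0.8939.
Ratio = 2.465/0.8939 ≈ 2.76.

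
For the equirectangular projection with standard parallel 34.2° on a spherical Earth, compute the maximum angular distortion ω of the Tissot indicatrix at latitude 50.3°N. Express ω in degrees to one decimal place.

The equidistant cylindrical projection with φ₀ = 34.2° has h = 1 (meridians true) and k = cos φ₀ / cos φ along parallels.
At 50.3°: h = 1.000, k = 1.295; principal scales a = 1.295, b = 1.000.
sin(ω/2) = (a − b)/(a + b) = 0.2948/2.295 = 0.1285, so ω = 2 arcsin(0.1285) ≈ 14.8°.

14.8°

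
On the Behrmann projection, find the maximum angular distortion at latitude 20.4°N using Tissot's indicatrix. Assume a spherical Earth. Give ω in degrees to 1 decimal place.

The Behrmann projection is cylindrical equal-area with φ₀ = 30°. For cylindrical equal-area with standard parallel φ₀, h = cos φ / cos φ₀ and k = cos φ₀ / cos φ, so h·k = 1.
At 20.4°: h = 1.082, k = 0.9240; principal scales a = 1.082, b = 0.9240.
sin(ω/2) = (a − b)/(a + b) = 0.1583/2.006 = 0.07891, so ω = 2 arcsin(0.07891) ≈ 9.1°.

9.1°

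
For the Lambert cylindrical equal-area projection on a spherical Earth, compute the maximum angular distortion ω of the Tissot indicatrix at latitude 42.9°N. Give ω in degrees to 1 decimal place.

35.1°

The Lambert cylindrical equal-area projection is the cylindrical equal-area projection with its standard parallel at the equator (φ₀ = 0). For cylindrical equal-area with standard parallel φ₀, h = cos φ / cos φ₀ and k = cos φ₀ / cos φ, so h·k = 1.
At 42.9°: h = 0.7325, k = 1.365; principal scales a = 1.365, b = 0.7325.
sin(ω/2) = (a − b)/(a + b) = 0.6326/2.098 = 0.3016, so ω = 2 arcsin(0.3016) ≈ 35.1°.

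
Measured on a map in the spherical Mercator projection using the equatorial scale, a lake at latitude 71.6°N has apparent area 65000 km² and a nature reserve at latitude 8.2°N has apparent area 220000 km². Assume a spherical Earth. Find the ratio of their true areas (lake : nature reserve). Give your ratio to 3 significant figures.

0.0300

Mercator's areal exaggeration is sec²φ; hence true area = (apparent area) · cos²φ.
True area of lake: 65000 × cos²(71.6°) = 65000 × 0.09963 = 6476 km².
True area of nature reserve: 220000 × cos²(8.2°) = 220000 × 0.9797 = 215500 km².
Ratio = 6476 / 215500 ≈ 0.0300.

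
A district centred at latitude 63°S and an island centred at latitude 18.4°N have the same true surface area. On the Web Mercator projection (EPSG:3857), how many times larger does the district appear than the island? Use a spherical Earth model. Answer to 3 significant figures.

Mercator areal scale is sec²φ.
At 63°: sec²(63°) = 1/0.4540² = 4.852.
At 18.4°: sec²(18.4°) = 1/0.9489² = 1.111.
Ratio = 4.852/1.111 = cos²(18.4°)/cos²(63°) ≈ 4.37.

4.37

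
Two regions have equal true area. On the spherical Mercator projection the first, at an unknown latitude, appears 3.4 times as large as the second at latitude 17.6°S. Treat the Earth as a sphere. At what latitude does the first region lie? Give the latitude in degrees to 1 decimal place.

For equal true areas on Mercator, apparent areas scale as sec²φ, so the ratio is cos²φ₂ / cos²φ₁.
cos²φ₂ / cos²φ₁ = 3.4  ⇒  cos φ₁ = cos 17.6° / √3.4 = 0.9532/1.844 = 0.5169.
φ₁ = arccos(0.5169) ≈ 58.9°.

58.9°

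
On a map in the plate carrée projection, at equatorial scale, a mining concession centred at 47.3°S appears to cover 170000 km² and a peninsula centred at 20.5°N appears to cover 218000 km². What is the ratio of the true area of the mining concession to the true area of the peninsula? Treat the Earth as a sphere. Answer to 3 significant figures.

0.565

On the plate carrée, areal scale = h·k = 1 × sec φ, so true area = apparent × cos φ.
True area of mining concession: 170000 × cos(47.3°) = 170000 × 0.6782 = 115300 km².
True area of peninsula: 218000 × cos(20.5°) = 218000 × 0.9367 = 204200 km².
Ratio = 115300 / 204200 ≈ 0.565.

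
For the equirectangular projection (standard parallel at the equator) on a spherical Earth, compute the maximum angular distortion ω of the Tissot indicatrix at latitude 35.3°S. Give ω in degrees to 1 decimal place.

11.6°

In the plate carrée (x = Rλ, y = Rφ), meridians are true-scale (h = 1) and parallels are stretched by k = sec φ.
At 35.3°: h = 1.000, k = 1.225; principal scales a = 1.225, b = 1.000.
sin(ω/2) = (a − b)/(a + b) = 0.2253/2.225 = 0.1012, so ω = 2 arcsin(0.1012) ≈ 11.6°.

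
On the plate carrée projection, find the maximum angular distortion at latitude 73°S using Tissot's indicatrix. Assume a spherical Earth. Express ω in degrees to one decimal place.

66.4°

In the plate carrée (x = Rλ, y = Rφ), meridians are true-scale (h = 1) and parallels are stretched by k = sec φ.
At 73°: h = 1.000, k = 3.420; principal scales a = 3.420, b = 1.000.
sin(ω/2) = (a − b)/(a + b) = 2.420/4.420 = 0.5475, so ω = 2 arcsin(0.5475) ≈ 66.4°.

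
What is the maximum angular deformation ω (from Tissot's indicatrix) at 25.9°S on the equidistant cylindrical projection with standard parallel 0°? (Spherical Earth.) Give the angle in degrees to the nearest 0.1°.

Plate carrée maps x = Rλ, y = Rφ. The meridian scale is h = 1 and the parallel scale is k = 1/cos φ = sec φ.
At 25.9°: h = 1.000, k = 1.112; principal scales a = 1.112, b = 1.000.
sin(ω/2) = (a − b)/(a + b) = 0.1117/2.112 = 0.05288, so ω = 2 arcsin(0.05288) ≈ 6.1°.

6.1°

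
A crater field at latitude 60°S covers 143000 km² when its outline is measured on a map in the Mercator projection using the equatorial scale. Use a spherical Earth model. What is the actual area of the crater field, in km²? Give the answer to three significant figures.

The Mercator projection is conformal; its linear scale factor is the same in every direction and equals sec φ = 1/cos φ.
Areal scale = k² = sec²φ = 1/cos²(60°) = 1/0.5000² = 4.000.
True area = apparent / (areal scale) = 143000 / 4.000 ≈ 35800 km².

35800 km²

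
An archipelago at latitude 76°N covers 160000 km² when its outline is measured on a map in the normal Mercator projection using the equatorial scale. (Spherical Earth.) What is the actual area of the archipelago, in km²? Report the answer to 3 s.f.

9360 km²

For Mercator, h = k = sec φ (a conformal cylindrical projection has a single point scale, 1/cos φ).
Areal scale = k² = sec²φ = 1/cos²(76°) = 1/0.2419² = 17.09.
True area = apparent / (areal scale) = 160000 / 17.09 ≈ 9360 km².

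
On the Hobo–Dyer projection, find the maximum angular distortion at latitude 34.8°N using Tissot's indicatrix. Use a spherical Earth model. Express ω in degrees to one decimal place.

The Hobo–Dyer projection is cylindrical equal-area with φ₀ = 37.5°. A cylindrical equal-area projection with standard parallel φ₀ has meridian scale h = cos φ / cos φ₀ and parallel scale k = cos φ₀ / cos φ (so areas are preserved, h·k = 1).
At 34.8°: h = 1.035, k = 0.9662; principal scales a = 1.035, b = 0.9662.
sin(ω/2) = (a − b)/(a + b) = 0.06889/2.001 = 0.03442, so ω = 2 arcsin(0.03442) ≈ 3.9°.

3.9°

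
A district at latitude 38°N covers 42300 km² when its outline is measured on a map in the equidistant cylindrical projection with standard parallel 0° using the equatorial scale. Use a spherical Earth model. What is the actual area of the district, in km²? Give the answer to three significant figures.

In the plate carrée (x = Rλ, y = Rφ), meridians are true-scale (h = 1) and parallels are stretched by k = sec φ.
Areal scale = h·k = 1 × sec φ; at 38°, h = 1.000, k = 1.269, so h·k = 1.269.
True area = apparent / (areal scale) = 42300 / 1.269 ≈ 33300 km².

33300 km²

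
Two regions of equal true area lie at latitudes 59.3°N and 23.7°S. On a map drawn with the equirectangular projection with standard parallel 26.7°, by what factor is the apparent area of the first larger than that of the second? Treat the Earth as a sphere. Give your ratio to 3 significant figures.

1.79

In the equirectangular projection with standard parallel φ₀ = 26.7° (x = Rλ cos φ₀, y = Rφ), meridians are true-scale (h = 1) and the parallel scale is k = cos φ₀ / cos φ.
Areal scale at 59.3°: h·k = 1.000 × 1.750 = 1.750.
Areal scale at 23.7°: h·k = 1.000 × 0.9757 = 0.9757.
Ratio = 1.750/0.9757 ≈ 1.79.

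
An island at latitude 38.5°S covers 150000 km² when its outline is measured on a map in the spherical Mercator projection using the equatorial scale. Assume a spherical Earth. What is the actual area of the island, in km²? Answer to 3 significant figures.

For Mercator, h = k = sec φ (a conformal cylindrical projection has a single point scale, 1/cos φ).
Areal scale = k² = sec²φ = 1/cos²(38.5°) = 1/0.7826² = 1.633.
True area = apparent / (areal scale) = 150000 / 1.633 ≈ 91900 km².

91900 km²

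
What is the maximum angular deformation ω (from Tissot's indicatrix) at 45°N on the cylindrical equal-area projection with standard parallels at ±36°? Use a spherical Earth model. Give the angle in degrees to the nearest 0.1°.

15.4°

For cylindrical equal-area with standard parallel φ₀, h = cos φ / cos φ₀ and k = cos φ₀ / cos φ, so h·k = 1.
At 45°: h = 0.8740, k = 1.144; principal scales a = 1.144, b = 0.8740.
sin(ω/2) = (a − b)/(a + b) = 0.2701/2.018 = 0.1338, so ω = 2 arcsin(0.1338) ≈ 15.4°.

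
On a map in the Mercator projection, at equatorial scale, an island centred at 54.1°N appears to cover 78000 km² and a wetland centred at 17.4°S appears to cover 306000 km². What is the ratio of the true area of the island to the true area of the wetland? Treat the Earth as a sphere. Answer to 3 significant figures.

0.0963

On Mercator the areal scale is sec²φ, so true area = apparent × cos²φ.
True area of island: 78000 × cos²(54.1°) = 78000 × 0.3438 = 26820 km².
True area of wetland: 306000 × cos²(17.4°) = 306000 × 0.9106 = 278600 km².
Ratio = 26820 / 278600 ≈ 0.0963.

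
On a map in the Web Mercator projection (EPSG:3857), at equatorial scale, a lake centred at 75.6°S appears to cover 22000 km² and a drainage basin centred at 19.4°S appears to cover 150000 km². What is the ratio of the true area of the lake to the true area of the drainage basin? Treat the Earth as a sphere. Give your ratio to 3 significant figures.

Mercator's areal exaggeration is sec²φ; hence true area = (apparent area) · cos²φ.
True area of lake: 22000 × cos²(75.6°) = 22000 × 0.06185 = 1361 km².
True area of drainage basin: 150000 × cos²(19.4°) = 150000 × 0.8897 = 133500 km².
Ratio = 1361 / 133500 ≈ 0.0102.

0.0102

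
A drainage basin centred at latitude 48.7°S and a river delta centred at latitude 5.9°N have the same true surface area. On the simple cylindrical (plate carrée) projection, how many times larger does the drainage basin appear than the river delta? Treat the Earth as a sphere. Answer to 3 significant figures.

In the plate carrée (x = Rλ, y = Rφ), meridians are true-scale (h = 1) and parallels are stretched by k = sec φ.
Areal scale at 48.7°: h·k = 1.000 × 1.515 = 1.515.
Areal scale at 5.9°: h·k = 1.000 × 1.005 = 1.005.
Ratio = 1.515/1.005 ≈ 1.51.

1.51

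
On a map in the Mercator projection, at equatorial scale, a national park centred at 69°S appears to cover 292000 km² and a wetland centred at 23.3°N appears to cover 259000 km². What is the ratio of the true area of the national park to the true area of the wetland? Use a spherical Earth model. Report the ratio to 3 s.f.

0.172

Mercator's areal exaggeration is sec²φ; hence true area = (apparent area) · cos²φ.
True area of national park: 292000 × cos²(69°) = 292000 × 0.1284 = 37500 km².
True area of wetland: 259000 × cos²(23.3°) = 259000 × 0.8435 = 218500 km².
Ratio = 37500 / 218500 ≈ 0.172.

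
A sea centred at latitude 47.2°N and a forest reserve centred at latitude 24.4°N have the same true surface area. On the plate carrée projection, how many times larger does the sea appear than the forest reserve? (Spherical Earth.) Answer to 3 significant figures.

Plate carrée maps x = Rλ, y = Rφ. The meridian scale is h = 1 and the parallel scale is k = 1/cos φ = sec φ.
Areal scale at 47.2°: h·k = 1.000 × 1.472 = 1.472.
Areal scale at 24.4°: h·k = 1.000 × 1.098 = 1.098.
Ratio = 1.472/1.098 ≈ 1.34.

1.34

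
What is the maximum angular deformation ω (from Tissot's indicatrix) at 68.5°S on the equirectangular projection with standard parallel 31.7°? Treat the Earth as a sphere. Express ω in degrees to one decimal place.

The equidistant cylindrical projection with φ₀ = 31.7° has h = 1 (meridians true) and k = cos φ₀ / cos φ along parallels.
At 68.5°: h = 1.000, k = 2.321; principal scales a = 2.321, b = 1.000.
sin(ω/2) = (a − b)/(a + b) = 1.321/3.321 = 0.3979, so ω = 2 arcsin(0.3979) ≈ 46.9°.

46.9°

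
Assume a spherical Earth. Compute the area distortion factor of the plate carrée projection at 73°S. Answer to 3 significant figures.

In the plate carrée (x = Rλ, y = Rφ), meridians are true-scale (h = 1) and parallels are stretched by k = sec φ.
Areal scale = h·k = 1 × sec φ; at 73°, h = 1.000, k = 3.420, so h·k = 3.420.

3.42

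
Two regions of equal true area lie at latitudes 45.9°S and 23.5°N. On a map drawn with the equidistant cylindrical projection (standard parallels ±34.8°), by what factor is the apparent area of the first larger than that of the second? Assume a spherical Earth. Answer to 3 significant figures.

With standard parallel φ₀ = 34.8°, the equirectangular projection gives x = Rλ cos φ₀, y = Rφ, so h = 1 and k = cos 34.8° / cos φ.
Areal scale at 45.9°: h·k = 1.000 × 1.180 = 1.180.
Areal scale at 23.5°: h·k = 1.000 × 0.8954 = 0.8954.
Ratio = 1.180/0.8954 ≈ 1.32.

1.32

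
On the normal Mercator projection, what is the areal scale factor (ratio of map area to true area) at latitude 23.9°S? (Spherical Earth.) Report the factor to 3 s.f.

1.20

The Mercator projection is conformal; its linear scale factor is the same in every direction and equals sec φ = 1/cos φ.
Areal scale = k² = sec²φ = 1/cos²(23.9°) = 1/0.9143² = 1.196.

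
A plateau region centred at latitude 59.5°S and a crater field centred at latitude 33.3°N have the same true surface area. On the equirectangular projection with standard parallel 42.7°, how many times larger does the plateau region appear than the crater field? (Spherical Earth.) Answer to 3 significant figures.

1.65

The equidistant cylindrical projection with φ₀ = 42.7° has h = 1 (meridians true) and k = cos φ₀ / cos φ along parallels.
Areal scale at 59.5°: h·k = 1.000 × 1.448 = 1.448.
Areal scale at 33.3°: h·k = 1.000 × 0.8793 = 0.8793.
Ratio = 1.448/0.8793 ≈ 1.65.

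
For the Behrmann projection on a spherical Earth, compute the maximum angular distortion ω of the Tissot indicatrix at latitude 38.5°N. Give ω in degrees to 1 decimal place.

11.6°

The Behrmann projection is cylindrical equal-area with φ₀ = 30°. For cylindrical equal-area with standard parallel φ₀, h = cos φ / cos φ₀ and k = cos φ₀ / cos φ, so h·k = 1.
At 38.5°: h = 0.9037, k = 1.107; principal scales a = 1.107, b = 0.9037.
sin(ω/2) = (a − b)/(a + b) = 0.2029/2.010 = 0.1009, so ω = 2 arcsin(0.1009) ≈ 11.6°.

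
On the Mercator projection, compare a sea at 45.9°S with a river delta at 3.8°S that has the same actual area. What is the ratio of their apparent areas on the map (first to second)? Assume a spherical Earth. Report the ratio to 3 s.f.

Mercator is conformal with k = sec φ, so areal scale = k² = sec²φ.
At 45.9°: sec²(45.9°) = 1/0.6959² = 2.065.
At 3.8°: sec²(3.8°) = 1/0.9978² = 1.004.
Ratio = 2.065/1.004 = cos²(3.8°)/cos²(45.9°) ≈ 2.06.

2.06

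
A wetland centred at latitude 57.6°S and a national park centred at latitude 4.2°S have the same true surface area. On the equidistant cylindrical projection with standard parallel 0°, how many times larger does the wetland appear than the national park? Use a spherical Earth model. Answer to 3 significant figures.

1.86

For the equirectangular projection with φ₀ = 0 (plate carrée), h = 1 along meridians and k = sec φ along parallels.
Areal scale at 57.6°: h·k = 1.000 × 1.866 = 1.866.
Areal scale at 4.2°: h·k = 1.000 × 1.003 = 1.003.
Ratio = 1.866/1.003 ≈ 1.86.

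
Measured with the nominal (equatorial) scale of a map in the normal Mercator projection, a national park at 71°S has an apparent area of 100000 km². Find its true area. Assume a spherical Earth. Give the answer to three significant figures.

10600 km²

Mercator is conformal, so the point scale is isotropic: h = k = sec φ = 1/cos φ.
Areal scale = k² = sec²φ = 1/cos²(71°) = 1/0.3256² = 9.434.
True area = apparent / (areal scale) = 100000 / 9.434 ≈ 10600 km².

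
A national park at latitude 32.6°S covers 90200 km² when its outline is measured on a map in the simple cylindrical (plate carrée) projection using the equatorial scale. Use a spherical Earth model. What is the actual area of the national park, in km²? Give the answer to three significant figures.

Plate carrée maps x = Rλ, y = Rφ. The meridian scale is h = 1 and the parallel scale is k = 1/cos φ = sec φ.
Areal scale = h·k = 1 × sec φ; at 32.6°, h = 1.000, k = 1.187, so h·k = 1.187.
True area = apparent / (areal scale) = 90200 / 1.187 ≈ 76000 km².

76000 km²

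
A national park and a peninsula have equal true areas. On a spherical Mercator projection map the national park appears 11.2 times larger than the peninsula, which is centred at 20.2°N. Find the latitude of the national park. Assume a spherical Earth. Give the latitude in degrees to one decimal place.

73.7°

On Mercator, (apparent₁)/(apparent₂) = sec²φ₁ / sec²φ₂ when true areas are equal.
cos²φ₂ / cos²φ₁ = 11.2  ⇒  cos φ₁ = cos 20.2° / √11.2 = 0.9385/3.347 = 0.2804.
φ₁ = arccos(0.2804) ≈ 73.7°.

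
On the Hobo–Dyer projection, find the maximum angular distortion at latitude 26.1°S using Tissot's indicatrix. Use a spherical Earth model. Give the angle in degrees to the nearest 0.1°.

14.2°

The Hobo–Dyer projection is cylindrical equal-area with φ₀ = 37.5°. A cylindrical equal-area projection with standard parallel φ₀ has meridian scale h = cos φ / cos φ₀ and parallel scale k = cos φ₀ / cos φ (so areas are preserved, h·k = 1).
At 26.1°: h = 1.132, k = 0.8834; principal scales a = 1.132, b = 0.8834.
sin(ω/2) = (a − b)/(a + b) = 0.2485/2.015 = 0.1233, so ω = 2 arcsin(0.1233) ≈ 14.2°.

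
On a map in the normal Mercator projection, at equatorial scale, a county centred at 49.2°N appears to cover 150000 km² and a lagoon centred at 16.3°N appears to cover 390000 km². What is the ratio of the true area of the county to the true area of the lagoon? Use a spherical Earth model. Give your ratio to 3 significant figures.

0.178

Since Mercator area scale is 1/cos²φ, the true area equals the apparent area multiplied by cos²φ.
True area of county: 150000 × cos²(49.2°) = 150000 × 0.4270 = 64040 km².
True area of lagoon: 390000 × cos²(16.3°) = 390000 × 0.9212 = 359300 km².
Ratio = 64040 / 359300 ≈ 0.178.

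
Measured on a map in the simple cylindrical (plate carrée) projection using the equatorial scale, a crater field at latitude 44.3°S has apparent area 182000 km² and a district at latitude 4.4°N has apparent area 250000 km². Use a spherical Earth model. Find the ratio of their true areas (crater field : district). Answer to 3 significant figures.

Plate carrée has h = 1 and k = sec φ, giving areal scale sec φ; true area = (apparent area) · cos φ.
True area of crater field: 182000 × cos(44.3°) = 182000 × 0.7157 = 130300 km².
True area of district: 250000 × cos(4.4°) = 250000 × 0.9971 = 249300 km².
Ratio = 130300 / 249300 ≈ 0.523.

0.523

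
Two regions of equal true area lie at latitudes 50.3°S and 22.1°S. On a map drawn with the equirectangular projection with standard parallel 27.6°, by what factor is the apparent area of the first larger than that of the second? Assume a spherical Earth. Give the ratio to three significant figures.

1.45

With standard parallel φ₀ = 27.6°, the equirectangular projection gives x = Rλ cos φ₀, y = Rφ, so h = 1 and k = cos 27.6° / cos φ.
Areal scale at 50.3°: h·k = 1.000 × 1.387 = 1.387.
Areal scale at 22.1°: h·k = 1.000 × 0.9565 = 0.9565.
Ratio = 1.387/0.9565 ≈ 1.45.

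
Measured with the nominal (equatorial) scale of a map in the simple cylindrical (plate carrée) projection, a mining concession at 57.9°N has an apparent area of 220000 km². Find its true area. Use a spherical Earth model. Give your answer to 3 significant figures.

117000 km²

In the plate carrée (x = Rλ, y = Rφ), meridians are true-scale (h = 1) and parallels are stretched by k = sec φ.
Areal scale = h·k = 1 × sec φ; at 57.9°, h = 1.000, k = 1.882, so h·k = 1.882.
True area = apparent / (areal scale) = 220000 / 1.882 ≈ 117000 km².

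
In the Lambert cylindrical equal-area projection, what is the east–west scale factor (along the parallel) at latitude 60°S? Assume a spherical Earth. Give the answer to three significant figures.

2.00

The Lambert cylindrical equal-area projection is the cylindrical equal-area projection with its standard parallel at the equator (φ₀ = 0). A cylindrical equal-area projection with standard parallel φ₀ has meridian scale h = cos φ / cos φ₀ and parallel scale k = cos φ₀ / cos φ (so areas are preserved, h·k = 1).
k = cos 0° / cos 60° = 1.000/0.5000 = 2.000.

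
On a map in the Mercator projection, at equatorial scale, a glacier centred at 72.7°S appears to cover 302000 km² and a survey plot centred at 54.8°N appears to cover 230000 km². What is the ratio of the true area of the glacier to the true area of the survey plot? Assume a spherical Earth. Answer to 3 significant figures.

0.349

Mercator's areal exaggeration is sec²φ; hence true area = (apparent area) · cos²φ.
True area of glacier: 302000 × cos²(72.7°) = 302000 × 0.08843 = 26710 km².
True area of survey plot: 230000 × cos²(54.8°) = 230000 × 0.3323 = 76420 km².
Ratio = 26710 / 76420 ≈ 0.349.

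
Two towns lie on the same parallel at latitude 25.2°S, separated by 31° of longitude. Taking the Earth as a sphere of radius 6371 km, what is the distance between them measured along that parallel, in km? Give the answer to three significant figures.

3120 km

Arc length along a parallel = R cos φ · Δλ (with Δλ in radians).
= 6371 × cos 25.2° × (31° × π/180) = 6371 × 0.9048 × 0.5411 ≈ 3120 km.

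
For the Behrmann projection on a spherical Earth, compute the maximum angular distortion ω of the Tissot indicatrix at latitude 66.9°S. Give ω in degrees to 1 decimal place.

82.5°

Behrmann is a cylindrical equal-area projection with standard parallels at ±30°. A cylindrical equal-area projection with standard parallel φ₀ has meridian scale h = cos φ / cos φ₀ and parallel scale k = cos φ₀ / cos φ (so areas are preserved, h·k = 1).
At 66.9°: h = 0.4530, k = 2.207; principal scales a = 2.207, b = 0.4530.
sin(ω/2) = (a − b)/(a + b) = 1.754/2.660 = 0.6594, so ω = 2 arcsin(0.6594) ≈ 82.5°.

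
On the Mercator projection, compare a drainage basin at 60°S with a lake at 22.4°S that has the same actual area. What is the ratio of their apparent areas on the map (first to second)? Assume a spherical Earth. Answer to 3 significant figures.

Mercator areal scale is sec²φ.
At 60°: sec²(60°) = 1/0.5000² = 4.000.
At 22.4°: sec²(22.4°) = 1/0.9245² = 1.170.
Ratio = 4.000/1.170 = cos²(22.4°)/cos²(60°) ≈ 3.42.

3.42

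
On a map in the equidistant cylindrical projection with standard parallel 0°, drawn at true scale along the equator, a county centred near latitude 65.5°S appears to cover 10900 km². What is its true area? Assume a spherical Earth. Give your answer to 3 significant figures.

Plate carrée maps x = Rλ, y = Rφ. The meridian scale is h = 1 and the parallel scale is k = 1/cos φ = sec φ.
Areal scale = h·k = 1 × sec φ; at 65.5°, h = 1.000, k = 2.411, so h·k = 2.411.
True area = apparent / (areal scale) = 10900 / 2.411 ≈ 4520 km².

4520 km²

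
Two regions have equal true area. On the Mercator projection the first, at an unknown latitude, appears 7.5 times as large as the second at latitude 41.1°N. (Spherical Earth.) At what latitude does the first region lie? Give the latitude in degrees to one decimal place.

74.0°

For equal true areas on Mercator, apparent areas scale as sec²φ, so the ratio is cos²φ₂ / cos²φ₁.
cos²φ₂ / cos²φ₁ = 7.5  ⇒  cos φ₁ = cos 41.1° / √7.5 = 0.7536/2.739 = 0.2752.
φ₁ = arccos(0.2752) ≈ 74.0°.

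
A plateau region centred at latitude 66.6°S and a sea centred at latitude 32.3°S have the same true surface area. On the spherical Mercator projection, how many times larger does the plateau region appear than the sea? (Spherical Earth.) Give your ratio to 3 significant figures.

On Mercator, area is exaggerated by sec²φ = 1/cos²φ.
At 66.6°: sec²(66.6°) = 1/0.3971² = 6.340.
At 32.3°: sec²(32.3°) = 1/0.8453² = 1.400.
Ratio = 6.340/1.400 = cos²(32.3°)/cos²(66.6°) ≈ 4.53.

4.53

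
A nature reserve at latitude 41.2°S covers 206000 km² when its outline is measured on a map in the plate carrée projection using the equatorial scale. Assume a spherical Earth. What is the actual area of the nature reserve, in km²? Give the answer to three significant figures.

In the plate carrée (x = Rλ, y = Rφ), meridians are true-scale (h = 1) and parallels are stretched by k = sec φ.
Areal scale = h·k = 1 × sec φ; at 41.2°, h = 1.000, k = 1.329, so h·k = 1.329.
True area = apparent / (areal scale) = 206000 / 1.329 ≈ 155000 km².

155000 km²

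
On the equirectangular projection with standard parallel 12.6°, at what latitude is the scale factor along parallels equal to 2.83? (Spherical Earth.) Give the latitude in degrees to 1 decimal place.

69.8°

With standard parallel φ₀ = 12.6°, the equirectangular projection gives x = Rλ cos φ₀, y = Rφ, so h = 1 and k = cos 12.6° / cos φ.
k = cos φ₀ / cos φ = 2.83  ⇒  cos φ = cos 12.6° / 2.83 = 0.3448.
φ = arccos(0.3448) ≈ 69.8°.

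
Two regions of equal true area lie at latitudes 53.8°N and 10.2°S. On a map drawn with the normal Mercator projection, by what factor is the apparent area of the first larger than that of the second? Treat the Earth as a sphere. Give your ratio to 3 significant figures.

Mercator is conformal with k = sec φ, so areal scale = k² = sec²φ.
At 53.8°: sec²(53.8°) = 1/0.5906² = 2.867.
At 10.2°: sec²(10.2°) = 1/0.9842² = 1.032.
Ratio = 2.867/1.032 = cos²(10.2°)/cos²(53.8°) ≈ 2.78.

2.78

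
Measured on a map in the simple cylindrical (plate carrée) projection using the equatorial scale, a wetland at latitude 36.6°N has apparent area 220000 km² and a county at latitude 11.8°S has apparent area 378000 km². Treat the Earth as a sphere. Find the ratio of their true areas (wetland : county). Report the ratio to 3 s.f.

0.477

Plate carrée has h = 1 and k = sec φ, giving areal scale sec φ; true area = (apparent area) · cos φ.
True area of wetland: 220000 × cos(36.6°) = 220000 × 0.8028 = 176600 km².
True area of county: 378000 × cos(11.8°) = 378000 × 0.9789 = 370000 km².
Ratio = 176600 / 370000 ≈ 0.477.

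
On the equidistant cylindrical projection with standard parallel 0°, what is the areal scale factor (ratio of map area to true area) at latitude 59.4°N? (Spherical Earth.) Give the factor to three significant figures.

Plate carrée maps x = Rλ, y = Rφ. The meridian scale is h = 1 and the parallel scale is k = 1/cos φ = sec φ.
Areal scale = h·k = 1 × sec φ; at 59.4°, h = 1.000, k = 1.964, so h·k = 1.964.

1.96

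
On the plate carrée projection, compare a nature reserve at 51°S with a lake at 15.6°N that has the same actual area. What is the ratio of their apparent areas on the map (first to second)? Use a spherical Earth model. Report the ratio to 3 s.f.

In the plate carrée (x = Rλ, y = Rφ), meridians are true-scale (h = 1) and parallels are stretched by k = sec φ.
Areal scale at 51°: h·k = 1.000 × 1.589 = 1.589.
Areal scale at 15.6°: h·k = 1.000 × 1.038 = 1.038.
Ratio = 1.589/1.038 ≈ 1.53.

1.53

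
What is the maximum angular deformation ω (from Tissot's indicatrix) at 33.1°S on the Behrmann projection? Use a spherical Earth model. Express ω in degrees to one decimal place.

The Behrmann projection is cylindrical equal-area with φ₀ = 30°. A cylindrical equal-area projection with standard parallel φ₀ has meridian scale h = cos φ / cos φ₀ and parallel scale k = cos φ₀ / cos φ (so areas are preserved, h·k = 1).
At 33.1°: h = 0.9673, k = 1.034; principal scales a = 1.034, b = 0.9673.
sin(ω/2) = (a − b)/(a + b) = 0.06648/2.001 = 0.03322, so ω = 2 arcsin(0.03322) ≈ 3.8°.

3.8°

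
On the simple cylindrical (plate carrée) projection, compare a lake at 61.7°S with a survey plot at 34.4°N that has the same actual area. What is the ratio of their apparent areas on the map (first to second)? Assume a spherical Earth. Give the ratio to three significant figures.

In the plate carrée (x = Rλ, y = Rφ), meridians are true-scale (h = 1) and parallels are stretched by k = sec φ.
Areal scale at 61.7°: h·k = 1.000 × 2.109 = 2.109.
Areal scale at 34.4°: h·k = 1.000 × 1.212 = 1.212.
Ratio = 2.109/1.212 ≈ 1.74.

1.74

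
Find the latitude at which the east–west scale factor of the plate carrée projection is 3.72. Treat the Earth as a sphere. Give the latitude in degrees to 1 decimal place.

74.4°

Plate carrée: h = 1, k = sec φ along parallels.
sec φ = 3.72  ⇒  cos φ = 0.2688  ⇒  φ ≈ 74.4°.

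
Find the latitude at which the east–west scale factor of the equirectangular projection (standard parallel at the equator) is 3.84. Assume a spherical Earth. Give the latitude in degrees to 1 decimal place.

Plate carrée: h = 1, k = sec φ along parallels.
sec φ = 3.84  ⇒  cos φ = 0.2604  ⇒  φ ≈ 74.9°.

74.9°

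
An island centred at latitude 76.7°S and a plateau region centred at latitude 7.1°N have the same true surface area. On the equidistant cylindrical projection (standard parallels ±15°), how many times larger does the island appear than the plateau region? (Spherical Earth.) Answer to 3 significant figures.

With standard parallel φ₀ = 15°, the equirectangular projection gives x = Rλ cos φ₀, y = Rφ, so h = 1 and k = cos 15° / cos φ.
Areal scale at 76.7°: h·k = 1.000 × 4.199 = 4.199.
Areal scale at 7.1°: h·k = 1.000 × 0.9734 = 0.9734.
Ratio = 4.199/0.9734 ≈ 4.31.

4.31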